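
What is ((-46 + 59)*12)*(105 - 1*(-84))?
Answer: 29484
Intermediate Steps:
((-46 + 59)*12)*(105 - 1*(-84)) = (13*12)*(105 + 84) = 156*189 = 29484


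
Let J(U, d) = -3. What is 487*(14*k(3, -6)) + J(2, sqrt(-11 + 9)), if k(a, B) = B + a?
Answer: -20457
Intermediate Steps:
487*(14*k(3, -6)) + J(2, sqrt(-11 + 9)) = 487*(14*(-6 + 3)) - 3 = 487*(14*(-3)) - 3 = 487*(-42) - 3 = -20454 - 3 = -20457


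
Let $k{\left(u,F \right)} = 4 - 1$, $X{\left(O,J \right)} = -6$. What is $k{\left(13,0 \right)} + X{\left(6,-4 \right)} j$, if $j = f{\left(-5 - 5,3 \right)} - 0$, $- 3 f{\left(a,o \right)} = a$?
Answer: $-17$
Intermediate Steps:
$f{\left(a,o \right)} = - \frac{a}{3}$
$k{\left(u,F \right)} = 3$ ($k{\left(u,F \right)} = 4 - 1 = 3$)
$j = \frac{10}{3}$ ($j = - \frac{-5 - 5}{3} - 0 = - \frac{-5 - 5}{3} + 0 = \left(- \frac{1}{3}\right) \left(-10\right) + 0 = \frac{10}{3} + 0 = \frac{10}{3} \approx 3.3333$)
$k{\left(13,0 \right)} + X{\left(6,-4 \right)} j = 3 - 20 = -17$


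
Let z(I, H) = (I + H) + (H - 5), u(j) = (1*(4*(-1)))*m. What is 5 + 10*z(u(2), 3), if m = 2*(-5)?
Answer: 415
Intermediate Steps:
m = -10
u(j) = 40 (u(j) = (1*(4*(-1)))*(-10) = (1*(-4))*(-10) = -4*(-10) = 40)
z(I, H) = -5 + I + 2*H (z(I, H) = (H + I) + (-5 + H) = -5 + I + 2*H)
5 + 10*z(u(2), 3) = 5 + 10*(-5 + 40 + 2*3) = 5 + 10*(-5 + 40 + 6) = 5 + 10*41 = 5 + 410 = 415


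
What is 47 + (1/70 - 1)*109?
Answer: -4231/70 ≈ -60.443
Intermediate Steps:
47 + (1/70 - 1)*109 = 47 - 69/70*109 = 47 - 7521/70 = -4231/70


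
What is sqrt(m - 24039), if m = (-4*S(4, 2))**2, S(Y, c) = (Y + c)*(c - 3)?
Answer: 3*I*sqrt(2607) ≈ 153.18*I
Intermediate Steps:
S(Y, c) = (-3 + c)*(Y + c) (S(Y, c) = (Y + c)*(-3 + c) = (-3 + c)*(Y + c))
m = 576 (m = (-4*(2**2 - 3*4 - 3*2 + 4*2))**2 = (-4*(4 - 12 - 6 + 8))**2 = (-4*(-6))**2 = 24**2 = 576)
sqrt(m - 24039) = sqrt(576 - 24039) = sqrt(-23463) = 3*I*sqrt(2607)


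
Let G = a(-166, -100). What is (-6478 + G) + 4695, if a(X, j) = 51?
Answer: -1732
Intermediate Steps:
G = 51
(-6478 + G) + 4695 = (-6478 + 51) + 4695 = -6427 + 4695 = -1732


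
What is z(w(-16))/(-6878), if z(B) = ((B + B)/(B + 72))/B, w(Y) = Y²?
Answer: -1/1127992 ≈ -8.8653e-7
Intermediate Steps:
z(B) = 2/(72 + B) (z(B) = ((2*B)/(72 + B))/B = (2*B/(72 + B))/B = 2/(72 + B))
z(w(-16))/(-6878) = (2/(72 + (-16)²))/(-6878) = (2/(72 + 256))*(-1/6878) = (2/328)*(-1/6878) = (2*(1/328))*(-1/6878) = (1/164)*(-1/6878) = -1/1127992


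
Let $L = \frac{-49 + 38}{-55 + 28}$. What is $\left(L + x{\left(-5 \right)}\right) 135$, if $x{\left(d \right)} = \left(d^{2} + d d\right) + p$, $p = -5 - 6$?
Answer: $5320$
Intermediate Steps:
$p = -11$
$x{\left(d \right)} = -11 + 2 d^{2}$ ($x{\left(d \right)} = \left(d^{2} + d d\right) - 11 = \left(d^{2} + d^{2}\right) - 11 = 2 d^{2} - 11 = -11 + 2 d^{2}$)
$L = \frac{11}{27}$ ($L = - \frac{11}{-27} = \left(-11\right) \left(- \frac{1}{27}\right) = \frac{11}{27} \approx 0.40741$)
$\left(L + x{\left(-5 \right)}\right) 135 = \left(\frac{11}{27} - \left(11 - 2 \left(-5\right)^{2}\right)\right) 135 = \left(\frac{11}{27} + \left(-11 + 2 \cdot 25\right)\right) 135 = \left(\frac{11}{27} + \left(-11 + 50\right)\right) 135 = \left(\frac{11}{27} + 39\right) 135 = \frac{1064}{27} \cdot 135 = 5320$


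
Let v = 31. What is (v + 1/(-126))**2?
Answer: 15249025/15876 ≈ 960.51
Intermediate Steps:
(v + 1/(-126))**2 = (31 + 1/(-126))**2 = (31 - 1/126)**2 = (3905/126)**2 = 15249025/15876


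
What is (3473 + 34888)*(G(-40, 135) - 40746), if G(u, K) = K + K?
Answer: -1552699836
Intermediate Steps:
G(u, K) = 2*K
(3473 + 34888)*(G(-40, 135) - 40746) = (3473 + 34888)*(2*135 - 40746) = 38361*(270 - 40746) = 38361*(-40476) = -1552699836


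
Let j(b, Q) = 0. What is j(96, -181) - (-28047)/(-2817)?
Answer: -9349/939 ≈ -9.9563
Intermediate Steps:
j(96, -181) - (-28047)/(-2817) = 0 - (-28047)/(-2817) = 0 - (-28047)*(-1)/2817 = 0 - 1*9349/939 = 0 - 9349/939 = -9349/939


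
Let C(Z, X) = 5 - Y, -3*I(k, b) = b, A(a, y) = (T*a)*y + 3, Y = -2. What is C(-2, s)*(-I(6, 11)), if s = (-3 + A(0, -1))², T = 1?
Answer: 77/3 ≈ 25.667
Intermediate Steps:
A(a, y) = 3 + a*y (A(a, y) = (1*a)*y + 3 = a*y + 3 = 3 + a*y)
I(k, b) = -b/3
s = 0 (s = (-3 + (3 + 0*(-1)))² = (-3 + (3 + 0))² = (-3 + 3)² = 0² = 0)
C(Z, X) = 7 (C(Z, X) = 5 - 1*(-2) = 5 + 2 = 7)
C(-2, s)*(-I(6, 11)) = 7*(-(-1)*11/3) = 7*(-1*(-11/3)) = 7*(11/3) = 77/3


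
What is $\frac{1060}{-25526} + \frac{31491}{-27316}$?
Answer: $- \frac{416397113}{348634108} \approx -1.1944$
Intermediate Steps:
$\frac{1060}{-25526} + \frac{31491}{-27316} = 1060 \left(- \frac{1}{25526}\right) + 31491 \left(- \frac{1}{27316}\right) = - \frac{530}{12763} - \frac{31491}{27316} = - \frac{416397113}{348634108}$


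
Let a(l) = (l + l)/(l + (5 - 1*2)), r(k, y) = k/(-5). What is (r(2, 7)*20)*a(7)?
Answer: -56/5 ≈ -11.200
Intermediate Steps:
r(k, y) = -k/5 (r(k, y) = k*(-⅕) = -k/5)
a(l) = 2*l/(3 + l) (a(l) = (2*l)/(l + (5 - 2)) = (2*l)/(l + 3) = (2*l)/(3 + l) = 2*l/(3 + l))
(r(2, 7)*20)*a(7) = (-⅕*2*20)*(2*7/(3 + 7)) = (-⅖*20)*(2*7/10) = -16*7/10 = -8*7/5 = -56/5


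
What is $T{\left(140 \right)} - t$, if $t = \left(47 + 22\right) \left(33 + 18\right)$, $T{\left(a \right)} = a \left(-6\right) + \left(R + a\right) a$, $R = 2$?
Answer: $15521$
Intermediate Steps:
$T{\left(a \right)} = - 6 a + a \left(2 + a\right)$ ($T{\left(a \right)} = a \left(-6\right) + \left(2 + a\right) a = - 6 a + a \left(2 + a\right)$)
$t = 3519$ ($t = 69 \cdot 51 = 3519$)
$T{\left(140 \right)} - t = 140 \left(-4 + 140\right) - 3519 = 140 \cdot 136 - 3519 = 19040 - 3519 = 15521$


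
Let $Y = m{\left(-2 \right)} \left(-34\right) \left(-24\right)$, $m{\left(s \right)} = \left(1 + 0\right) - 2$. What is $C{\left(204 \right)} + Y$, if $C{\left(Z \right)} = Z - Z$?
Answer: $-816$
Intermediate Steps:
$m{\left(s \right)} = -1$ ($m{\left(s \right)} = 1 - 2 = -1$)
$C{\left(Z \right)} = 0$
$Y = -816$ ($Y = \left(-1\right) \left(-34\right) \left(-24\right) = 34 \left(-24\right) = -816$)
$C{\left(204 \right)} + Y = 0 - 816 = -816$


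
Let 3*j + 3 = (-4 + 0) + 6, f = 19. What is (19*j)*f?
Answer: -361/3 ≈ -120.33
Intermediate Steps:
j = -⅓ (j = -1 + ((-4 + 0) + 6)/3 = -1 + (-4 + 6)/3 = -1 + (⅓)*2 = -1 + ⅔ = -⅓ ≈ -0.33333)
(19*j)*f = (19*(-⅓))*19 = -19/3*19 = -361/3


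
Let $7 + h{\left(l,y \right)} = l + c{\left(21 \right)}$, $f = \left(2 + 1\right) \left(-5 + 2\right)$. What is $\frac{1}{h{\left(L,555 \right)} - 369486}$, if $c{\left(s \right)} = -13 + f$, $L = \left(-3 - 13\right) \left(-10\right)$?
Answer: $- \frac{1}{369355} \approx -2.7074 \cdot 10^{-6}$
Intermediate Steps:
$f = -9$ ($f = 3 \left(-3\right) = -9$)
$L = 160$ ($L = \left(-16\right) \left(-10\right) = 160$)
$c{\left(s \right)} = -22$ ($c{\left(s \right)} = -13 - 9 = -22$)
$h{\left(l,y \right)} = -29 + l$ ($h{\left(l,y \right)} = -7 + \left(l - 22\right) = -7 + \left(-22 + l\right) = -29 + l$)
$\frac{1}{h{\left(L,555 \right)} - 369486} = \frac{1}{\left(-29 + 160\right) - 369486} = \frac{1}{131 - 369486} = \frac{1}{-369355} = - \frac{1}{369355}$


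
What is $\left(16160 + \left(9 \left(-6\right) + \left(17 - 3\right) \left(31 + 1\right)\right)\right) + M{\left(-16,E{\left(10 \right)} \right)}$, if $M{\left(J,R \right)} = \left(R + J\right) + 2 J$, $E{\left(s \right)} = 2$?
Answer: $16508$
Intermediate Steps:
$M{\left(J,R \right)} = R + 3 J$ ($M{\left(J,R \right)} = \left(J + R\right) + 2 J = R + 3 J$)
$\left(16160 + \left(9 \left(-6\right) + \left(17 - 3\right) \left(31 + 1\right)\right)\right) + M{\left(-16,E{\left(10 \right)} \right)} = \left(16160 + \left(9 \left(-6\right) + \left(17 - 3\right) \left(31 + 1\right)\right)\right) + \left(2 + 3 \left(-16\right)\right) = \left(16160 + \left(-54 + 14 \cdot 32\right)\right) + \left(2 - 48\right) = \left(16160 + \left(-54 + 448\right)\right) - 46 = \left(16160 + 394\right) - 46 = 16554 - 46 = 16508$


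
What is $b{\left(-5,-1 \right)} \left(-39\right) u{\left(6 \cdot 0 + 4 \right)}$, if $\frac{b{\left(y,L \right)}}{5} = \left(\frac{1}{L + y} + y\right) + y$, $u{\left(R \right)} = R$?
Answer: $7930$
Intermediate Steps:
$b{\left(y,L \right)} = \frac{5}{L + y} + 10 y$ ($b{\left(y,L \right)} = 5 \left(\left(\frac{1}{L + y} + y\right) + y\right) = 5 \left(\left(y + \frac{1}{L + y}\right) + y\right) = 5 \left(\frac{1}{L + y} + 2 y\right) = \frac{5}{L + y} + 10 y$)
$b{\left(-5,-1 \right)} \left(-39\right) u{\left(6 \cdot 0 + 4 \right)} = \frac{5 \left(1 + 2 \left(-5\right)^{2} + 2 \left(-1\right) \left(-5\right)\right)}{-1 - 5} \left(-39\right) \left(6 \cdot 0 + 4\right) = \frac{5 \left(1 + 2 \cdot 25 + 10\right)}{-6} \left(-39\right) \left(0 + 4\right) = 5 \left(- \frac{1}{6}\right) \left(1 + 50 + 10\right) \left(-39\right) 4 = 5 \left(- \frac{1}{6}\right) 61 \left(-39\right) 4 = \left(- \frac{305}{6}\right) \left(-39\right) 4 = \frac{3965}{2} \cdot 4 = 7930$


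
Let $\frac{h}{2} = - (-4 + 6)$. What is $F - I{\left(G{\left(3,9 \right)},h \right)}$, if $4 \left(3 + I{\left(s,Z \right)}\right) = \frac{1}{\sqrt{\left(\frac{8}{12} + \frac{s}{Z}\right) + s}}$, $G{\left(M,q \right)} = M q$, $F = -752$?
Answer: $-749 - \frac{\sqrt{753}}{502} \approx -749.05$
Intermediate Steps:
$h = -4$ ($h = 2 \left(- (-4 + 6)\right) = 2 \left(\left(-1\right) 2\right) = 2 \left(-2\right) = -4$)
$I{\left(s,Z \right)} = -3 + \frac{1}{4 \sqrt{\frac{2}{3} + s + \frac{s}{Z}}}$ ($I{\left(s,Z \right)} = -3 + \frac{1}{4 \sqrt{\left(\frac{8}{12} + \frac{s}{Z}\right) + s}} = -3 + \frac{1}{4 \sqrt{\left(8 \cdot \frac{1}{12} + \frac{s}{Z}\right) + s}} = -3 + \frac{1}{4 \sqrt{\left(\frac{2}{3} + \frac{s}{Z}\right) + s}} = -3 + \frac{1}{4 \sqrt{\frac{2}{3} + s + \frac{s}{Z}}}$)
$F - I{\left(G{\left(3,9 \right)},h \right)} = -752 - \left(-3 + \frac{\sqrt{3}}{4 \sqrt{2 + 3 \cdot 3 \cdot 9 + \frac{3 \cdot 3 \cdot 9}{-4}}}\right) = -752 - \left(-3 + \frac{\sqrt{3}}{4 \sqrt{2 + 3 \cdot 27 + 3 \cdot 27 \left(- \frac{1}{4}\right)}}\right) = -752 - \left(-3 + \frac{\sqrt{3}}{4 \sqrt{2 + 81 - \frac{81}{4}}}\right) = -752 - \left(-3 + \frac{\sqrt{3}}{4 \frac{\sqrt{251}}{2}}\right) = -752 - \left(-3 + \frac{\sqrt{3} \frac{2 \sqrt{251}}{251}}{4}\right) = -752 - \left(-3 + \frac{\sqrt{753}}{502}\right) = -752 + \left(3 - \frac{\sqrt{753}}{502}\right) = -749 - \frac{\sqrt{753}}{502}$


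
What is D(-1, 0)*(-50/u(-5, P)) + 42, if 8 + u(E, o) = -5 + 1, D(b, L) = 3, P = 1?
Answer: 109/2 ≈ 54.500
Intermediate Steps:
u(E, o) = -12 (u(E, o) = -8 + (-5 + 1) = -8 - 4 = -12)
D(-1, 0)*(-50/u(-5, P)) + 42 = 3*(-50/(-12)) + 42 = 3*(-50*(-1/12)) + 42 = 3*(25/6) + 42 = 25/2 + 42 = 109/2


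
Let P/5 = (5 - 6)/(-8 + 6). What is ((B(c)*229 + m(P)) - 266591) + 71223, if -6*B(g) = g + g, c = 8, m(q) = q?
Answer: -1175857/6 ≈ -1.9598e+5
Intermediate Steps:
P = 5/2 (P = 5*((5 - 6)/(-8 + 6)) = 5*(-1/(-2)) = 5*(-1*(-1/2)) = 5*(1/2) = 5/2 ≈ 2.5000)
B(g) = -g/3 (B(g) = -(g + g)/6 = -g/3)
((B(c)*229 + m(P)) - 266591) + 71223 = ((-1/3*8*229 + 5/2) - 266591) + 71223 = ((-8/3*229 + 5/2) - 266591) + 71223 = ((-1832/3 + 5/2) - 266591) + 71223 = (-3649/6 - 266591) + 71223 = -1603195/6 + 71223 = -1175857/6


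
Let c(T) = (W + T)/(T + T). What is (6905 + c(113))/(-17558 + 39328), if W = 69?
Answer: 390178/1230005 ≈ 0.31722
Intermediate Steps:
c(T) = (69 + T)/(2*T) (c(T) = (69 + T)/(T + T) = (69 + T)/((2*T)) = (69 + T)*(1/(2*T)) = (69 + T)/(2*T))
(6905 + c(113))/(-17558 + 39328) = (6905 + (½)*(69 + 113)/113)/(-17558 + 39328) = (6905 + (½)*(1/113)*182)/21770 = (6905 + 91/113)*(1/21770) = (780356/113)*(1/21770) = 390178/1230005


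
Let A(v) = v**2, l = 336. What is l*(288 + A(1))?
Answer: 97104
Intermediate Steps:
l*(288 + A(1)) = 336*(288 + 1**2) = 336*(288 + 1) = 336*289 = 97104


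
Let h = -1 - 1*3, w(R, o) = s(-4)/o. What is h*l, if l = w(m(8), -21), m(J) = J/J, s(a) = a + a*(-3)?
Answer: 32/21 ≈ 1.5238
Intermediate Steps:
s(a) = -2*a (s(a) = a - 3*a = -2*a)
m(J) = 1
w(R, o) = 8/o (w(R, o) = (-2*(-4))/o = 8/o)
l = -8/21 (l = 8/(-21) = 8*(-1/21) = -8/21 ≈ -0.38095)
h = -4 (h = -1 - 3 = -4)
h*l = -4*(-8/21) = 32/21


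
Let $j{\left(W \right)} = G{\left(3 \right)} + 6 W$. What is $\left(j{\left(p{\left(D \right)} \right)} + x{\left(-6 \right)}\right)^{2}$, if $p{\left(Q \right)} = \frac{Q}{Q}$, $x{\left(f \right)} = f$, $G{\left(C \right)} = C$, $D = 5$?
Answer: $9$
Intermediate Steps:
$p{\left(Q \right)} = 1$
$j{\left(W \right)} = 3 + 6 W$
$\left(j{\left(p{\left(D \right)} \right)} + x{\left(-6 \right)}\right)^{2} = \left(\left(3 + 6 \cdot 1\right) - 6\right)^{2} = \left(\left(3 + 6\right) - 6\right)^{2} = \left(9 - 6\right)^{2} = 3^{2} = 9$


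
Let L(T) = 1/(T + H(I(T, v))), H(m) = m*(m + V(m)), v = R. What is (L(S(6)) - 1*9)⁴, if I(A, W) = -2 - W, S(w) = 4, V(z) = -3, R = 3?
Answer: 24343800625/3748096 ≈ 6495.0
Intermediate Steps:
v = 3
H(m) = m*(-3 + m) (H(m) = m*(m - 3) = m*(-3 + m))
L(T) = 1/(40 + T) (L(T) = 1/(T + (-2 - 1*3)*(-3 + (-2 - 1*3))) = 1/(T + (-2 - 3)*(-3 + (-2 - 3))) = 1/(T - 5*(-3 - 5)) = 1/(T - 5*(-8)) = 1/(T + 40) = 1/(40 + T))
(L(S(6)) - 1*9)⁴ = (1/(40 + 4) - 1*9)⁴ = (1/44 - 9)⁴ = (-395/44)⁴ = 24343800625/3748096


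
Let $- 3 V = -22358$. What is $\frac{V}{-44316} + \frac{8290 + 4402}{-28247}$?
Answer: $- \frac{1159461221}{1877691078} \approx -0.61749$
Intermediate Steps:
$V = \frac{22358}{3}$ ($V = \left(- \frac{1}{3}\right) \left(-22358\right) = \frac{22358}{3} \approx 7452.7$)
$\frac{V}{-44316} + \frac{8290 + 4402}{-28247} = \frac{22358}{3 \left(-44316\right)} + \frac{8290 + 4402}{-28247} = \frac{22358}{3} \left(- \frac{1}{44316}\right) + 12692 \left(- \frac{1}{28247}\right) = - \frac{11179}{66474} - \frac{12692}{28247} = - \frac{1159461221}{1877691078}$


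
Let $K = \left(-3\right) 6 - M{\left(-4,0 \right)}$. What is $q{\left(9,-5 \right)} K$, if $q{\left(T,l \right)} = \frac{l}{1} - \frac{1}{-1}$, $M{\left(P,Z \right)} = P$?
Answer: $56$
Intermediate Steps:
$q{\left(T,l \right)} = 1 + l$ ($q{\left(T,l \right)} = l 1 - -1 = l + 1 = 1 + l$)
$K = -14$ ($K = \left(-3\right) 6 - -4 = -18 + 4 = -14$)
$q{\left(9,-5 \right)} K = \left(1 - 5\right) \left(-14\right) = \left(-4\right) \left(-14\right) = 56$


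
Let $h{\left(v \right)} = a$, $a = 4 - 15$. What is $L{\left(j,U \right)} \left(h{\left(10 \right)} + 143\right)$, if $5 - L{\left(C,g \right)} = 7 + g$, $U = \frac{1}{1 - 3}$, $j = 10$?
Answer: $-198$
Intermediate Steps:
$U = - \frac{1}{2}$ ($U = \frac{1}{-2} = - \frac{1}{2} \approx -0.5$)
$a = -11$ ($a = 4 - 15 = -11$)
$L{\left(C,g \right)} = -2 - g$ ($L{\left(C,g \right)} = 5 - \left(7 + g\right) = -2 - g$)
$h{\left(v \right)} = -11$
$L{\left(j,U \right)} \left(h{\left(10 \right)} + 143\right) = \left(-2 - - \frac{1}{2}\right) \left(-11 + 143\right) = \left(-2 + \frac{1}{2}\right) 132 = \left(- \frac{3}{2}\right) 132 = -198$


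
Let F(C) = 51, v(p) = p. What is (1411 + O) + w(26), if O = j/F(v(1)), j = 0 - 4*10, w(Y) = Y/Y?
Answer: 71972/51 ≈ 1411.2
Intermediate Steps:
w(Y) = 1
j = -40 (j = 0 - 40 = -40)
O = -40/51 ≈ -0.78431
(1411 + O) + w(26) = (1411 - 40/51) + 1 = 71921/51 + 1 = 71972/51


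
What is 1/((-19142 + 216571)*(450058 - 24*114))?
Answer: 1/88314335138 ≈ 1.1323e-11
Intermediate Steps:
1/((-19142 + 216571)*(450058 - 24*114)) = 1/(197429*(450058 - 2736)) = 1/(197429*447322) = 1/88314335138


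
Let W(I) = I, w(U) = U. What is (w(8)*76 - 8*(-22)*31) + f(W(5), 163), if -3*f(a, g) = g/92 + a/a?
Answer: 557803/92 ≈ 6063.1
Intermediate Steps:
f(a, g) = -⅓ - g/276 (f(a, g) = -(g/92 + a/a)/3 = -(g*(1/92) + 1)/3 = -(g/92 + 1)/3 = -(1 + g/92)/3 = -⅓ - g/276)
(w(8)*76 - 8*(-22)*31) + f(W(5), 163) = (8*76 - 8*(-22)*31) + (-⅓ - 1/276*163) = (608 + 176*31) + (-⅓ - 163/276) = (608 + 5456) - 85/92 = 6064 - 85/92 = 557803/92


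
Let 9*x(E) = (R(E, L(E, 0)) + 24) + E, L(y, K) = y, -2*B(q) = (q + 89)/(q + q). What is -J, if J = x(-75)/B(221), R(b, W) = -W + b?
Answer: -7514/465 ≈ -16.159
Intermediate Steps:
B(q) = -(89 + q)/(4*q) (B(q) = -(q + 89)/(2*(q + q)) = -(89 + q)/(2*(2*q)) = -(89 + q)*1/(2*q)/2 = -(89 + q)/(4*q))
R(b, W) = b - W
x(E) = 8/3 + E/9 (x(E) = (((E - E) + 24) + E)/9 = ((0 + 24) + E)/9 = (24 + E)/9 = 8/3 + E/9)
J = 7514/465 (J = (8/3 + (1/9)*(-75))/(((1/4)*(-89 - 1*221)/221)) = (8/3 - 25/3)/(((1/4)*(1/221)*(-89 - 221))) = -17/(3*((1/4)*(1/221)*(-310))) = -17/(3*(-155/442)) = -17/3*(-442/155) = 7514/465 ≈ 16.159)
-J = -1*7514/465 = -7514/465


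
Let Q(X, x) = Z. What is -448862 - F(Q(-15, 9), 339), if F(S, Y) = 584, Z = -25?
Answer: -449446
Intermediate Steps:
Q(X, x) = -25
-448862 - F(Q(-15, 9), 339) = -448862 - 1*584 = -448862 - 584 = -449446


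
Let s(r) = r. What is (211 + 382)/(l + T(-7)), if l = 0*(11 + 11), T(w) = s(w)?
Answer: -593/7 ≈ -84.714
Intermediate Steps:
T(w) = w
l = 0 (l = 0*22 = 0)
(211 + 382)/(l + T(-7)) = (211 + 382)/(0 - 7) = 593/(-7) = 593*(-⅐) = -593/7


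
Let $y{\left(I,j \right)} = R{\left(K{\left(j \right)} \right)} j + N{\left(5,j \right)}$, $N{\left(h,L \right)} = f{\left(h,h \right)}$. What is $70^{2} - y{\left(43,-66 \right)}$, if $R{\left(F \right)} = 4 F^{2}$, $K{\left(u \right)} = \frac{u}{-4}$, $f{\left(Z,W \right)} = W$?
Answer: $76769$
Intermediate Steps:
$K{\left(u \right)} = - \frac{u}{4}$ ($K{\left(u \right)} = u \left(- \frac{1}{4}\right) = - \frac{u}{4}$)
$N{\left(h,L \right)} = h$
$y{\left(I,j \right)} = 5 + \frac{j^{3}}{4}$ ($y{\left(I,j \right)} = 4 \left(- \frac{j}{4}\right)^{2} j + 5 = 4 \frac{j^{2}}{16} j + 5 = \frac{j^{2}}{4} j + 5 = \frac{j^{3}}{4} + 5 = 5 + \frac{j^{3}}{4}$)
$70^{2} - y{\left(43,-66 \right)} = 70^{2} - \left(5 + \frac{\left(-66\right)^{3}}{4}\right) = 4900 - \left(5 + \frac{1}{4} \left(-287496\right)\right) = 4900 - \left(5 - 71874\right) = 4900 - -71869 = 4900 + 71869 = 76769$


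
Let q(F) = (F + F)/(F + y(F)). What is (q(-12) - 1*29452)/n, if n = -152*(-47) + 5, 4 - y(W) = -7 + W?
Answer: -323996/78639 ≈ -4.1200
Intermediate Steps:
y(W) = 11 - W (y(W) = 4 - (-7 + W) = 4 + (7 - W) = 11 - W)
q(F) = 2*F/11 (q(F) = (F + F)/(F + (11 - F)) = (2*F)/11 = (2*F)*(1/11) = 2*F/11)
n = 7149 (n = 7144 + 5 = 7149)
(q(-12) - 1*29452)/n = ((2/11)*(-12) - 1*29452)/7149 = (-24/11 - 29452)*(1/7149) = -323996/11*1/7149 = -323996/78639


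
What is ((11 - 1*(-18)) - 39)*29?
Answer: -290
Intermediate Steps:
((11 - 1*(-18)) - 39)*29 = ((11 + 18) - 39)*29 = (29 - 39)*29 = -10*29 = -290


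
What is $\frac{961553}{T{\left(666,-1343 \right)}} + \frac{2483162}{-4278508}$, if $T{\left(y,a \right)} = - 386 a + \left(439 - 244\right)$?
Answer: $\frac{1413130885929}{1109402149622} \approx 1.2738$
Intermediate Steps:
$T{\left(y,a \right)} = 195 - 386 a$ ($T{\left(y,a \right)} = - 386 a + 195 = 195 - 386 a$)
$\frac{961553}{T{\left(666,-1343 \right)}} + \frac{2483162}{-4278508} = \frac{961553}{195 - -518398} + \frac{2483162}{-4278508} = \frac{961553}{195 + 518398} + 2483162 \left(- \frac{1}{4278508}\right) = \frac{961553}{518593} - \frac{1241581}{2139254} = \frac{1413130885929}{1109402149622}$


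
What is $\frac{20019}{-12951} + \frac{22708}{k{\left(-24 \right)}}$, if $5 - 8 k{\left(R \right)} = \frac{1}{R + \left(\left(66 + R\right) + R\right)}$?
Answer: $\frac{4705254065}{133827} \approx 35159.0$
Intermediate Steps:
$k{\left(R \right)} = \frac{5}{8} - \frac{1}{8 \left(66 + 3 R\right)}$ ($k{\left(R \right)} = \frac{5}{8} - \frac{1}{8 \left(R + \left(\left(66 + R\right) + R\right)\right)} = \frac{5}{8} - \frac{1}{8 \left(R + \left(66 + 2 R\right)\right)} = \frac{5}{8} - \frac{1}{8 \left(66 + 3 R\right)}$)
$\frac{20019}{-12951} + \frac{22708}{k{\left(-24 \right)}} = \frac{20019}{-12951} + \frac{22708}{\frac{1}{24} \frac{1}{22 - 24} \left(329 + 15 \left(-24\right)\right)} = 20019 \left(- \frac{1}{12951}\right) + \frac{22708}{\frac{1}{24} \frac{1}{-2} \left(329 - 360\right)} = - \frac{6673}{4317} + \frac{22708}{\frac{1}{24} \left(- \frac{1}{2}\right) \left(-31\right)} = - \frac{6673}{4317} + \frac{22708}{\frac{31}{48}} = - \frac{6673}{4317} + 22708 \cdot \frac{48}{31} = - \frac{6673}{4317} + \frac{1089984}{31} = \frac{4705254065}{133827}$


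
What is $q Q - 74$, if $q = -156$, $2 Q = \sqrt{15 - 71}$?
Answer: $-74 - 156 i \sqrt{14} \approx -74.0 - 583.7 i$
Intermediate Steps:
$Q = i \sqrt{14}$ ($Q = \frac{\sqrt{15 - 71}}{2} = \frac{\sqrt{-56}}{2} = \frac{2 i \sqrt{14}}{2} = i \sqrt{14} \approx 3.7417 i$)
$q Q - 74 = - 156 i \sqrt{14} - 74 = -74 - 156 i \sqrt{14}$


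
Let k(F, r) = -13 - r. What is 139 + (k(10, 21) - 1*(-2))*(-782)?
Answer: 25163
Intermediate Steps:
139 + (k(10, 21) - 1*(-2))*(-782) = 139 + ((-13 - 1*21) - 1*(-2))*(-782) = 139 + ((-13 - 21) + 2)*(-782) = 139 + (-34 + 2)*(-782) = 139 - 32*(-782) = 139 + 25024 = 25163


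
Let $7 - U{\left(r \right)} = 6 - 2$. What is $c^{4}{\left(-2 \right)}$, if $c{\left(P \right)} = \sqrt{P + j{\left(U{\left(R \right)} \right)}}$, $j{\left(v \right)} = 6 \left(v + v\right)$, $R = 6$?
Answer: $1156$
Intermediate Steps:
$U{\left(r \right)} = 3$ ($U{\left(r \right)} = 7 - \left(6 - 2\right) = 7 - 4 = 3$)
$j{\left(v \right)} = 12 v$ ($j{\left(v \right)} = 6 \cdot 2 v = 12 v$)
$c{\left(P \right)} = \sqrt{36 + P}$ ($c{\left(P \right)} = \sqrt{P + 12 \cdot 3} = \sqrt{P + 36} = \sqrt{36 + P}$)
$c^{4}{\left(-2 \right)} = \left(\sqrt{36 - 2}\right)^{4} = \left(\sqrt{34}\right)^{4} = 1156$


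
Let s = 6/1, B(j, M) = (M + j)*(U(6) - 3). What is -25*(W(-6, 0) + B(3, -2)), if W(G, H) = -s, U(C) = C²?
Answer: -675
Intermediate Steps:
B(j, M) = 33*M + 33*j (B(j, M) = (M + j)*(6² - 3) = (M + j)*(36 - 3) = (M + j)*33 = 33*M + 33*j)
s = 6 (s = 6*1 = 6)
W(G, H) = -6 (W(G, H) = -1*6 = -6)
-25*(W(-6, 0) + B(3, -2)) = -25*(-6 + (33*(-2) + 33*3)) = -25*(-6 + (-66 + 99)) = -25*(-6 + 33) = -25*27 = -675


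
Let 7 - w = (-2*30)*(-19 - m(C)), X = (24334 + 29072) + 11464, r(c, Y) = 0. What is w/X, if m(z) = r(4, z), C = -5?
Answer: -1133/64870 ≈ -0.017466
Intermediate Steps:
m(z) = 0
X = 64870 (X = 53406 + 11464 = 64870)
w = -1133 (w = 7 - (-2*30)*(-19 - 1*0) = 7 - (-60)*(-19 + 0) = 7 - (-60)*(-19) = 7 - 1*1140 = 7 - 1140 = -1133)
w/X = -1133/64870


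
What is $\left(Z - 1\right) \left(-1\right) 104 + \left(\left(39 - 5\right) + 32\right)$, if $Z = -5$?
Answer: $690$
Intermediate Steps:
$\left(Z - 1\right) \left(-1\right) 104 + \left(\left(39 - 5\right) + 32\right) = \left(-5 - 1\right) \left(-1\right) 104 + \left(\left(39 - 5\right) + 32\right) = \left(-6\right) \left(-1\right) 104 + \left(34 + 32\right) = 6 \cdot 104 + 66 = 624 + 66 = 690$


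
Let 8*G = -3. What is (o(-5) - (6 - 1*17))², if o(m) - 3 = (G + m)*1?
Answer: 4761/64 ≈ 74.391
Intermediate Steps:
G = -3/8 (G = (⅛)*(-3) = -3/8 ≈ -0.37500)
o(m) = 21/8 + m (o(m) = 3 + (-3/8 + m)*1 = 3 + (-3/8 + m) = 21/8 + m)
(o(-5) - (6 - 1*17))² = ((21/8 - 5) - (6 - 1*17))² = (-19/8 - (6 - 17))² = (-19/8 - 1*(-11))² = (-19/8 + 11)² = (69/8)² = 4761/64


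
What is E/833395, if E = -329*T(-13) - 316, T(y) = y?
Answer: 3961/833395 ≈ 0.0047528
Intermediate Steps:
E = 3961 (E = -329*(-13) - 316 = 4277 - 316 = 3961)
E/833395 = 3961/833395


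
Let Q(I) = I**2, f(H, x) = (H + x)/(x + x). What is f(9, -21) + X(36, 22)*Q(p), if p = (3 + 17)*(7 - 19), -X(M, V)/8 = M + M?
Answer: -232243198/7 ≈ -3.3178e+7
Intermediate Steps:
f(H, x) = (H + x)/(2*x) (f(H, x) = (H + x)/((2*x)) = (H + x)*(1/(2*x)) = (H + x)/(2*x))
X(M, V) = -16*M (X(M, V) = -8*(M + M) = -16*M)
p = -240 (p = 20*(-12) = -240)
f(9, -21) + X(36, 22)*Q(p) = (1/2)*(9 - 21)/(-21) - 16*36*(-240)**2 = (1/2)*(-1/21)*(-12) - 576*57600 = 2/7 - 33177600 = -232243198/7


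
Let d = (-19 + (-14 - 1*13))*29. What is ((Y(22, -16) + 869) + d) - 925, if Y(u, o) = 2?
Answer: -1388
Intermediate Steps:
d = -1334 (d = (-19 + (-14 - 13))*29 = (-19 - 27)*29 = -46*29 = -1334)
((Y(22, -16) + 869) + d) - 925 = ((2 + 869) - 1334) - 925 = (871 - 1334) - 925 = -463 - 925 = -1388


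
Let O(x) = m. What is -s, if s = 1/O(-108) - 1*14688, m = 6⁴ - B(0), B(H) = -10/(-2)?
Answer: 18962207/1291 ≈ 14688.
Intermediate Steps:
B(H) = 5 (B(H) = -10*(-½) = 5)
m = 1291 (m = 6⁴ - 1*5 = 1296 - 5 = 1291)
O(x) = 1291
s = -18962207/1291 (s = 1/1291 - 1*14688 = 1/1291 - 14688 = -18962207/1291 ≈ -14688.)
-s = -1*(-18962207/1291) = 18962207/1291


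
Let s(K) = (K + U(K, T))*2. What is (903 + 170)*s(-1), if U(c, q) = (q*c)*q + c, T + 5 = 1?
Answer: -38628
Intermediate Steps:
T = -4 (T = -5 + 1 = -4)
U(c, q) = c + c*q² (U(c, q) = (c*q)*q + c = c*q² + c = c + c*q²)
s(K) = 36*K (s(K) = (K + K*(1 + (-4)²))*2 = (K + K*(1 + 16))*2 = (K + K*17)*2 = (K + 17*K)*2 = (18*K)*2 = 36*K)
(903 + 170)*s(-1) = (903 + 170)*(36*(-1)) = 1073*(-36) = -38628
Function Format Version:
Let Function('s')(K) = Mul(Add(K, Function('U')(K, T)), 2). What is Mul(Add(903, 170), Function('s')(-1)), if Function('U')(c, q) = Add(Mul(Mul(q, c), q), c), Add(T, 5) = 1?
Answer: -38628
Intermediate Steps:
T = -4 (T = Add(-5, 1) = -4)
Function('U')(c, q) = Add(c, Mul(c, Pow(q, 2))) (Function('U')(c, q) = Add(Mul(Mul(c, q), q), c) = Add(Mul(c, Pow(q, 2)), c) = Add(c, Mul(c, Pow(q, 2))))
Function('s')(K) = Mul(36, K) (Function('s')(K) = Mul(Add(K, Mul(K, Add(1, Pow(-4, 2)))), 2) = Mul(Add(K, Mul(K, Add(1, 16))), 2) = Mul(Add(K, Mul(K, 17)), 2) = Mul(Add(K, Mul(17, K)), 2) = Mul(Mul(18, K), 2) = Mul(36, K))
Mul(Add(903, 170), Function('s')(-1)) = Mul(Add(903, 170), Mul(36, -1)) = Mul(1073, -36) = -38628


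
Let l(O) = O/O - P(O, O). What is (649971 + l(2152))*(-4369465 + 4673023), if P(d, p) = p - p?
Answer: 197304200376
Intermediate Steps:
P(d, p) = 0
l(O) = 1 (l(O) = O/O - 1*0 = 1 + 0 = 1)
(649971 + l(2152))*(-4369465 + 4673023) = (649971 + 1)*(-4369465 + 4673023) = 649972*303558 = 197304200376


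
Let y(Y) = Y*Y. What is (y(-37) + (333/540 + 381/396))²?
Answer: 204567148681/108900 ≈ 1.8785e+6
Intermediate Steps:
y(Y) = Y²
(y(-37) + (333/540 + 381/396))² = ((-37)² + (333/540 + 381/396))² = (1369 + (333*(1/540) + 381*(1/396)))² = (1369 + (37/60 + 127/132))² = (1369 + 521/330)² = (452291/330)² = 204567148681/108900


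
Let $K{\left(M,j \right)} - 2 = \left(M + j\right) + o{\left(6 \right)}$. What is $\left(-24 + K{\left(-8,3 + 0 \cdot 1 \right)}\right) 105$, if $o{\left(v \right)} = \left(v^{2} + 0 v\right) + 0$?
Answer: $945$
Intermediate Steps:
$o{\left(v \right)} = v^{2}$ ($o{\left(v \right)} = \left(v^{2} + 0\right) + 0 = v^{2} + 0 = v^{2}$)
$K{\left(M,j \right)} = 38 + M + j$ ($K{\left(M,j \right)} = 2 + \left(\left(M + j\right) + 6^{2}\right) = 2 + \left(\left(M + j\right) + 36\right) = 2 + \left(36 + M + j\right) = 38 + M + j$)
$\left(-24 + K{\left(-8,3 + 0 \cdot 1 \right)}\right) 105 = \left(-24 + \left(38 - 8 + \left(3 + 0 \cdot 1\right)\right)\right) 105 = \left(-24 + \left(38 - 8 + \left(3 + 0\right)\right)\right) 105 = \left(-24 + \left(38 - 8 + 3\right)\right) 105 = \left(-24 + 33\right) 105 = 9 \cdot 105 = 945$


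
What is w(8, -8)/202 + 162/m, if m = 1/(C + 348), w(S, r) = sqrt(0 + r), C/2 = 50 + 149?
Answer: 120852 + I*sqrt(2)/101 ≈ 1.2085e+5 + 0.014002*I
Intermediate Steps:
C = 398 (C = 2*(50 + 149) = 2*199 = 398)
w(S, r) = sqrt(r)
m = 1/746 (m = 1/(398 + 348) = 1/746 ≈ 0.0013405)
w(8, -8)/202 + 162/m = sqrt(-8)/202 + 162/(1/746) = (2*I*sqrt(2))*(1/202) + 162*746 = I*sqrt(2)/101 + 120852 = 120852 + I*sqrt(2)/101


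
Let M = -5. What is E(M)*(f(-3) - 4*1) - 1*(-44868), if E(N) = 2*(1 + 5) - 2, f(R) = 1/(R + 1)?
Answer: 44823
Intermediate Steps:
f(R) = 1/(1 + R)
E(N) = 10 (E(N) = 2*6 - 2 = 12 - 2 = 10)
E(M)*(f(-3) - 4*1) - 1*(-44868) = 10*(1/(1 - 3) - 4*1) - 1*(-44868) = 10*(1/(-2) - 4) + 44868 = 10*(-½ - 4) + 44868 = 10*(-9/2) + 44868 = -45 + 44868 = 44823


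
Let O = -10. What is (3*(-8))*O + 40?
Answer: 280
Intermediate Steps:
(3*(-8))*O + 40 = (3*(-8))*(-10) + 40 = -24*(-10) + 40 = 240 + 40 = 280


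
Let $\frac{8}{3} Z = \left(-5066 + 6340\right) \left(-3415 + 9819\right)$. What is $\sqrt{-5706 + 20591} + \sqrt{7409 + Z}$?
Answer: $\sqrt{14885} + 2 \sqrt{766730} \approx 1873.3$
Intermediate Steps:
$Z = 3059511$ ($Z = \frac{3 \left(-5066 + 6340\right) \left(-3415 + 9819\right)}{8} = \frac{3 \cdot 1274 \cdot 6404}{8} = \frac{3}{8} \cdot 8158696 = 3059511$)
$\sqrt{-5706 + 20591} + \sqrt{7409 + Z} = \sqrt{-5706 + 20591} + \sqrt{7409 + 3059511} = \sqrt{14885} + \sqrt{3066920} = \sqrt{14885} + 2 \sqrt{766730}$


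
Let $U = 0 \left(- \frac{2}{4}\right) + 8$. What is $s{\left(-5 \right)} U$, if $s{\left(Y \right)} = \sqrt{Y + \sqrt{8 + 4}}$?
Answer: $8 \sqrt{-5 + 2 \sqrt{3}} \approx 9.9145 i$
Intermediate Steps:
$s{\left(Y \right)} = \sqrt{Y + 2 \sqrt{3}}$ ($s{\left(Y \right)} = \sqrt{Y + \sqrt{12}} = \sqrt{Y + 2 \sqrt{3}}$)
$U = 8$ ($U = 0 \left(\left(-2\right) \frac{1}{4}\right) + 8 = 0 \left(- \frac{1}{2}\right) + 8 = 0 + 8 = 8$)
$s{\left(-5 \right)} U = \sqrt{-5 + 2 \sqrt{3}} \cdot 8 = 8 \sqrt{-5 + 2 \sqrt{3}}$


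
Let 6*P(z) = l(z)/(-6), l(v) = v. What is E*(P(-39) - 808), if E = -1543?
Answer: 14940869/12 ≈ 1.2451e+6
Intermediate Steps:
P(z) = -z/36 (P(z) = (z/(-6))/6 = (z*(-⅙))/6 = (-z/6)/6 = -z/36)
E*(P(-39) - 808) = -1543*(-1/36*(-39) - 808) = -1543*(13/12 - 808) = -1543*(-9683/12) = 14940869/12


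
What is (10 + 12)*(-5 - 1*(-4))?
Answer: -22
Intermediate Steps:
(10 + 12)*(-5 - 1*(-4)) = 22*(-5 + 4) = 22*(-1) = -22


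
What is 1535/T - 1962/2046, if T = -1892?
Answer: -9439/5332 ≈ -1.7703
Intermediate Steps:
1535/T - 1962/2046 = 1535/(-1892) - 1962/2046 = 1535*(-1/1892) - 1962*1/2046 = -1535/1892 - 327/341 = -9439/5332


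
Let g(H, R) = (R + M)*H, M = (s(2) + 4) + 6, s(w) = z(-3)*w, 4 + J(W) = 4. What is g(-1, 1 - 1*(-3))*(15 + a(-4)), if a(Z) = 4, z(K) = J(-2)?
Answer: -266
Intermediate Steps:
J(W) = 0 (J(W) = -4 + 4 = 0)
z(K) = 0
s(w) = 0 (s(w) = 0*w = 0)
M = 10 (M = (0 + 4) + 6 = 4 + 6 = 10)
g(H, R) = H*(10 + R) (g(H, R) = (R + 10)*H = (10 + R)*H = H*(10 + R))
g(-1, 1 - 1*(-3))*(15 + a(-4)) = (-(10 + (1 - 1*(-3))))*(15 + 4) = -(10 + (1 + 3))*19 = -(10 + 4)*19 = -1*14*19 = -14*19 = -266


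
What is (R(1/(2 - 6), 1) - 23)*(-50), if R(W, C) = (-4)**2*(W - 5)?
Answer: 5350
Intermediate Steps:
R(W, C) = -80 + 16*W (R(W, C) = 16*(-5 + W) = -80 + 16*W)
(R(1/(2 - 6), 1) - 23)*(-50) = ((-80 + 16/(2 - 6)) - 23)*(-50) = ((-80 + 16/(-4)) - 23)*(-50) = ((-80 + 16*(-1/4)) - 23)*(-50) = ((-80 - 4) - 23)*(-50) = (-84 - 23)*(-50) = -107*(-50) = 5350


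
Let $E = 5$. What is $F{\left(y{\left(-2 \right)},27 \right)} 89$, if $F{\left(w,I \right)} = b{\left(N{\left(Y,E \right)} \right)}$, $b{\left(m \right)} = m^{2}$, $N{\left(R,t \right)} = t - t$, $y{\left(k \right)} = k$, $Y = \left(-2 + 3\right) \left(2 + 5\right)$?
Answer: $0$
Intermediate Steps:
$Y = 7$ ($Y = 1 \cdot 7 = 7$)
$N{\left(R,t \right)} = 0$
$F{\left(w,I \right)} = 0$ ($F{\left(w,I \right)} = 0^{2} = 0$)
$F{\left(y{\left(-2 \right)},27 \right)} 89 = 0 \cdot 89 = 0$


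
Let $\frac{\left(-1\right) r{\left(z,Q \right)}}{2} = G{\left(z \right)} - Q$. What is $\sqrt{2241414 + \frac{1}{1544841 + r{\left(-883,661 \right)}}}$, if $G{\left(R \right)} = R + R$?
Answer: $\frac{\sqrt{5382878086572087045}}{1549695} \approx 1497.1$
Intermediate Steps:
$G{\left(R \right)} = 2 R$
$r{\left(z,Q \right)} = - 4 z + 2 Q$ ($r{\left(z,Q \right)} = - 2 \left(2 z - Q\right) = - 2 \left(- Q + 2 z\right) = - 4 z + 2 Q$)
$\sqrt{2241414 + \frac{1}{1544841 + r{\left(-883,661 \right)}}} = \sqrt{2241414 + \frac{1}{1544841 + \left(\left(-4\right) \left(-883\right) + 2 \cdot 661\right)}} = \sqrt{2241414 + \frac{1}{1544841 + \left(3532 + 1322\right)}} = \sqrt{2241414 + \frac{1}{1544841 + 4854}} = \sqrt{2241414 + \frac{1}{1549695}} = \sqrt{\frac{3473508068731}{1549695}} = \frac{\sqrt{5382878086572087045}}{1549695}$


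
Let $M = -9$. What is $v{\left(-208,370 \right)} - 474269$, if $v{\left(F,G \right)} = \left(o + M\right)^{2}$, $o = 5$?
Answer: $-474253$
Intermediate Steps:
$v{\left(F,G \right)} = 16$ ($v{\left(F,G \right)} = \left(5 - 9\right)^{2} = \left(-4\right)^{2} = 16$)
$v{\left(-208,370 \right)} - 474269 = 16 - 474269 = -474253$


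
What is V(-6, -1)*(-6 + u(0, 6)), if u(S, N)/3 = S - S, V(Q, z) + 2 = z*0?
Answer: 12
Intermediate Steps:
V(Q, z) = -2 (V(Q, z) = -2 + z*0 = -2 + 0 = -2)
u(S, N) = 0 (u(S, N) = 3*(S - S) = 3*0 = 0)
V(-6, -1)*(-6 + u(0, 6)) = -2*(-6 + 0) = -2*(-6) = 12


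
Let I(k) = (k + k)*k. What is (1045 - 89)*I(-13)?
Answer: 323128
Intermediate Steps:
I(k) = 2*k² (I(k) = (2*k)*k = 2*k²)
(1045 - 89)*I(-13) = (1045 - 89)*(2*(-13)²) = 956*(2*169) = 956*338 = 323128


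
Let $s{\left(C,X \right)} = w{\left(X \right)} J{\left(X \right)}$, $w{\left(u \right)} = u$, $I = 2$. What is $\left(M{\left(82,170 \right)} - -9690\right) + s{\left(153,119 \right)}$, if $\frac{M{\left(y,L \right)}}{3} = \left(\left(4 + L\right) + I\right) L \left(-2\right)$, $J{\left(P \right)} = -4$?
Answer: $-170306$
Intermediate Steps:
$s{\left(C,X \right)} = - 4 X$ ($s{\left(C,X \right)} = X \left(-4\right) = - 4 X$)
$M{\left(y,L \right)} = - 6 L \left(6 + L\right)$ ($M{\left(y,L \right)} = 3 \left(\left(4 + L\right) + 2\right) L \left(-2\right) = 3 \left(6 + L\right) L \left(-2\right) = 3 L \left(6 + L\right) \left(-2\right) = 3 \left(- 2 L \left(6 + L\right)\right) = - 6 L \left(6 + L\right)$)
$\left(M{\left(82,170 \right)} - -9690\right) + s{\left(153,119 \right)} = \left(\left(-6\right) 170 \left(6 + 170\right) - -9690\right) - 476 = \left(\left(-6\right) 170 \cdot 176 + \left(-3305 + 12995\right)\right) - 476 = \left(-179520 + 9690\right) - 476 = -169830 - 476 = -170306$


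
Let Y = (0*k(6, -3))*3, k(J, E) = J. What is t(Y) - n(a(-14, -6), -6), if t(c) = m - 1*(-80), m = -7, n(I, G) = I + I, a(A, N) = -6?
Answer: 85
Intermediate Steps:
n(I, G) = 2*I
Y = 0 (Y = (0*6)*3 = 0*3 = 0)
t(c) = 73 (t(c) = -7 - 1*(-80) = -7 + 80 = 73)
t(Y) - n(a(-14, -6), -6) = 73 - 2*(-6) = 73 - 1*(-12) = 73 + 12 = 85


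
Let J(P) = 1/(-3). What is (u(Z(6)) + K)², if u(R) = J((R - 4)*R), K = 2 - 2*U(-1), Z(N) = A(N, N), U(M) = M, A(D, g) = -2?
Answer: 121/9 ≈ 13.444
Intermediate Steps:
Z(N) = -2
K = 4 (K = 2 - 2*(-1) = 2 + 2 = 4)
J(P) = -⅓
u(R) = -⅓
(u(Z(6)) + K)² = (-⅓ + 4)² = (11/3)² = 121/9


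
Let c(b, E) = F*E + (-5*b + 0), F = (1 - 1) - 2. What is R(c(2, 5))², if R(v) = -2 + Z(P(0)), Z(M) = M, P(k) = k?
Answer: 4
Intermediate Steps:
F = -2 (F = 0 - 2 = -2)
c(b, E) = -5*b - 2*E (c(b, E) = -2*E + (-5*b + 0) = -2*E - 5*b = -5*b - 2*E)
R(v) = -2 (R(v) = -2 + 0 = -2)
R(c(2, 5))² = (-2)² = 4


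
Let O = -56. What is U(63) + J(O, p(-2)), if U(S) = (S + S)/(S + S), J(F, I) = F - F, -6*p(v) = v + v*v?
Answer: 1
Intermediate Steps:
p(v) = -v/6 - v**2/6 (p(v) = -(v + v*v)/6 = -(v + v**2)/6 = -v/6 - v**2/6)
J(F, I) = 0
U(S) = 1 (U(S) = (2*S)/((2*S)) = (2*S)*(1/(2*S)) = 1)
U(63) + J(O, p(-2)) = 1 + 0 = 1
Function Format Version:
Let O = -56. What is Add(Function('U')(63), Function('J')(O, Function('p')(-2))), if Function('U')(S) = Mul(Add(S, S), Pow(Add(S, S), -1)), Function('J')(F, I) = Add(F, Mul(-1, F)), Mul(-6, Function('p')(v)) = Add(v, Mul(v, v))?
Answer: 1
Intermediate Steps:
Function('p')(v) = Add(Mul(Rational(-1, 6), v), Mul(Rational(-1, 6), Pow(v, 2))) (Function('p')(v) = Mul(Rational(-1, 6), Add(v, Mul(v, v))) = Mul(Rational(-1, 6), Add(v, Pow(v, 2))) = Add(Mul(Rational(-1, 6), v), Mul(Rational(-1, 6), Pow(v, 2))))
Function('J')(F, I) = 0
Function('U')(S) = 1 (Function('U')(S) = Mul(Mul(2, S), Pow(Mul(2, S), -1)) = Mul(Mul(2, S), Mul(Rational(1, 2), Pow(S, -1))) = 1)
Add(Function('U')(63), Function('J')(O, Function('p')(-2))) = Add(1, 0) = 1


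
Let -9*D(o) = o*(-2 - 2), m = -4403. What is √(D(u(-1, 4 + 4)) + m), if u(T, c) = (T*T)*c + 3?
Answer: I*√39583/3 ≈ 66.318*I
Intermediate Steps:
u(T, c) = 3 + c*T² (u(T, c) = T²*c + 3 = c*T² + 3 = 3 + c*T²)
D(o) = 4*o/9 (D(o) = -o*(-2 - 2)/9 = -o*(-4)/9 = -(-4)*o/9 = 4*o/9)
√(D(u(-1, 4 + 4)) + m) = √(4*(3 + (4 + 4)*(-1)²)/9 - 4403) = √(4*(3 + 8*1)/9 - 4403) = √(4*(3 + 8)/9 - 4403) = √((4/9)*11 - 4403) = √(44/9 - 4403) = √(-39583/9) = I*√39583/3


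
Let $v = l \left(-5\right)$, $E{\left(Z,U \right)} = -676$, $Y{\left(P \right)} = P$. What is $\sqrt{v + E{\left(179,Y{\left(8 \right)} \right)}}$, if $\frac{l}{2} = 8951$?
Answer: $i \sqrt{90186} \approx 300.31 i$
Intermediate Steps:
$l = 17902$ ($l = 2 \cdot 8951 = 17902$)
$v = -89510$ ($v = 17902 \left(-5\right) = -89510$)
$\sqrt{v + E{\left(179,Y{\left(8 \right)} \right)}} = \sqrt{-89510 - 676} = \sqrt{-90186} = i \sqrt{90186}$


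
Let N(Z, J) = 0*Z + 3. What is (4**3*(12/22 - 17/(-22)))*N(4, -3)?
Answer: 2784/11 ≈ 253.09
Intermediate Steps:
N(Z, J) = 3 (N(Z, J) = 0 + 3 = 3)
(4**3*(12/22 - 17/(-22)))*N(4, -3) = (4**3*(12/22 - 17/(-22)))*3 = (64*(12*(1/22) - 17*(-1/22)))*3 = (64*(6/11 + 17/22))*3 = (64*(29/22))*3 = (928/11)*3 = 2784/11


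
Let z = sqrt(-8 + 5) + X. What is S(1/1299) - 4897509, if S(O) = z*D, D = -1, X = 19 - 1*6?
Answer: -4897522 - I*sqrt(3) ≈ -4.8975e+6 - 1.732*I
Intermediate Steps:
X = 13 (X = 19 - 6 = 13)
z = 13 + I*sqrt(3) (z = sqrt(-8 + 5) + 13 = sqrt(-3) + 13 = I*sqrt(3) + 13 = 13 + I*sqrt(3) ≈ 13.0 + 1.732*I)
S(O) = -13 - I*sqrt(3) (S(O) = (13 + I*sqrt(3))*(-1) = -13 - I*sqrt(3))
S(1/1299) - 4897509 = (-13 - I*sqrt(3)) - 4897509 = -4897522 - I*sqrt(3)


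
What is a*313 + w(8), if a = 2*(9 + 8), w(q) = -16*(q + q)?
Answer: 10386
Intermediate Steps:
w(q) = -32*q
a = 34 (a = 2*17 = 34)
a*313 + w(8) = 34*313 - 32*8 = 10642 - 256 = 10386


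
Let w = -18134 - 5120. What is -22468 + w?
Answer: -45722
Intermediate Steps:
w = -23254
-22468 + w = -22468 - 23254 = -45722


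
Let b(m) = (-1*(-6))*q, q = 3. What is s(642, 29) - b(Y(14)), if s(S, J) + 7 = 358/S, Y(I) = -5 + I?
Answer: -7846/321 ≈ -24.442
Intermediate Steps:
s(S, J) = -7 + 358/S
b(m) = 18 (b(m) = -1*(-6)*3 = 6*3 = 18)
s(642, 29) - b(Y(14)) = (-7 + 358/642) - 1*18 = (-7 + 358*(1/642)) - 18 = (-7 + 179/321) - 18 = -2068/321 - 18 = -7846/321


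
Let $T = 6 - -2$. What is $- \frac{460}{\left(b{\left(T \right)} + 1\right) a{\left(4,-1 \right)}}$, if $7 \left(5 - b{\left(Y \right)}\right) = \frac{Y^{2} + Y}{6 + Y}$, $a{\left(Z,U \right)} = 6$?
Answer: $- \frac{5635}{387} \approx -14.561$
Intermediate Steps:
$T = 8$ ($T = 6 + 2 = 8$)
$b{\left(Y \right)} = 5 - \frac{Y + Y^{2}}{7 \left(6 + Y\right)}$ ($b{\left(Y \right)} = 5 - \frac{\left(Y^{2} + Y\right) \frac{1}{6 + Y}}{7} = 5 - \frac{\left(Y + Y^{2}\right) \frac{1}{6 + Y}}{7} = 5 - \frac{\frac{1}{6 + Y} \left(Y + Y^{2}\right)}{7} = 5 - \frac{Y + Y^{2}}{7 \left(6 + Y\right)}$)
$- \frac{460}{\left(b{\left(T \right)} + 1\right) a{\left(4,-1 \right)}} = - \frac{460}{\left(\frac{210 - 8^{2} + 34 \cdot 8}{7 \left(6 + 8\right)} + 1\right) 6} = - \frac{460}{\left(\frac{210 - 64 + 272}{7 \cdot 14} + 1\right) 6} = - \frac{460}{\left(\frac{1}{7} \cdot \frac{1}{14} \left(210 - 64 + 272\right) + 1\right) 6} = - \frac{460}{\left(\frac{1}{7} \cdot \frac{1}{14} \cdot 418 + 1\right) 6} = - \frac{460}{\left(\frac{209}{49} + 1\right) 6} = - \frac{460}{\frac{258}{49} \cdot 6} = - \frac{460}{\frac{1548}{49}} = \left(-460\right) \frac{49}{1548} = - \frac{5635}{387}$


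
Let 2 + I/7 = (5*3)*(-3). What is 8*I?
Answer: -2632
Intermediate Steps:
I = -329 (I = -14 + 7*((5*3)*(-3)) = -14 + 7*(15*(-3)) = -14 + 7*(-45) = -14 - 315 = -329)
8*I = 8*(-329) = -2632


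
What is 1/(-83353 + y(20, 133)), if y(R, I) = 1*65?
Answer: -1/83288 ≈ -1.2007e-5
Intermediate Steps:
y(R, I) = 65
1/(-83353 + y(20, 133)) = 1/(-83353 + 65) = 1/(-83288) = -1/83288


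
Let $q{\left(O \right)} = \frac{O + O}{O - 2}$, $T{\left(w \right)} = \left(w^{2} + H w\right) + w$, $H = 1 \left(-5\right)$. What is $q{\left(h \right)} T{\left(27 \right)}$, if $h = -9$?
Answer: $\frac{11178}{11} \approx 1016.2$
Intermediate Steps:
$H = -5$
$T{\left(w \right)} = w^{2} - 4 w$ ($T{\left(w \right)} = \left(w^{2} - 5 w\right) + w = w^{2} - 4 w$)
$q{\left(O \right)} = \frac{2 O}{-2 + O}$
$q{\left(h \right)} T{\left(27 \right)} = 2 \left(-9\right) \frac{1}{-2 - 9} \cdot 27 \left(-4 + 27\right) = 2 \left(-9\right) \frac{1}{-11} \cdot 27 \cdot 23 = 2 \left(-9\right) \left(- \frac{1}{11}\right) 621 = \frac{18}{11} \cdot 621 = \frac{11178}{11}$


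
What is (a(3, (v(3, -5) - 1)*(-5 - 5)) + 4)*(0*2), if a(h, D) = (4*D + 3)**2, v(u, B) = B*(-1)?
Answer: 0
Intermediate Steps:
v(u, B) = -B
a(h, D) = (3 + 4*D)**2
(a(3, (v(3, -5) - 1)*(-5 - 5)) + 4)*(0*2) = ((3 + 4*((-1*(-5) - 1)*(-5 - 5)))**2 + 4)*(0*2) = ((3 + 4*((5 - 1)*(-10)))**2 + 4)*0 = ((3 + 4*(4*(-10)))**2 + 4)*0 = ((3 + 4*(-40))**2 + 4)*0 = ((3 - 160)**2 + 4)*0 = ((-157)**2 + 4)*0 = (24649 + 4)*0 = 24653*0 = 0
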